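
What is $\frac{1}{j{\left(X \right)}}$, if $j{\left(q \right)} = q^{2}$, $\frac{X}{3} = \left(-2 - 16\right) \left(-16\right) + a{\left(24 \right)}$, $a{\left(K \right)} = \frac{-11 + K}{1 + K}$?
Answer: $\frac{625}{468246321} \approx 1.3348 \cdot 10^{-6}$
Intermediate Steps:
$a{\left(K \right)} = \frac{-11 + K}{1 + K}$
$X = \frac{21639}{25}$ ($X = 3 \left(\left(-2 - 16\right) \left(-16\right) + \frac{-11 + 24}{1 + 24}\right) = 3 \left(\left(-18\right) \left(-16\right) + \frac{1}{25} \cdot 13\right) = 3 \left(288 + \frac{1}{25} \cdot 13\right) = 3 \left(288 + \frac{13}{25}\right) = 3 \cdot \frac{7213}{25} = \frac{21639}{25} \approx 865.56$)
$\frac{1}{j{\left(X \right)}} = \frac{1}{\left(\frac{21639}{25}\right)^{2}} = \frac{1}{\frac{468246321}{625}} = \frac{625}{468246321}$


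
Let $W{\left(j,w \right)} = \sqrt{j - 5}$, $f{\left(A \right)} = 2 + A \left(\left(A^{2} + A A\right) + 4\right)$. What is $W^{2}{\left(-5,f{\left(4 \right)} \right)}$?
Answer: $-10$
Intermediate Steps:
$f{\left(A \right)} = 2 + A \left(4 + 2 A^{2}\right)$ ($f{\left(A \right)} = 2 + A \left(\left(A^{2} + A^{2}\right) + 4\right) = 2 + A \left(2 A^{2} + 4\right) = 2 + A \left(4 + 2 A^{2}\right)$)
$W{\left(j,w \right)} = \sqrt{-5 + j}$
$W^{2}{\left(-5,f{\left(4 \right)} \right)} = \left(\sqrt{-5 - 5}\right)^{2} = \left(\sqrt{-10}\right)^{2} = \left(i \sqrt{10}\right)^{2} = -10$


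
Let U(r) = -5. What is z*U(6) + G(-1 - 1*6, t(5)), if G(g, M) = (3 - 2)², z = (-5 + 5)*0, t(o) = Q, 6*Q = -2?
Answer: 1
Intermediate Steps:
Q = -⅓ (Q = (⅙)*(-2) = -⅓ ≈ -0.33333)
t(o) = -⅓
z = 0 (z = 0*0 = 0)
G(g, M) = 1 (G(g, M) = 1² = 1)
z*U(6) + G(-1 - 1*6, t(5)) = 0*(-5) + 1 = 0 + 1 = 1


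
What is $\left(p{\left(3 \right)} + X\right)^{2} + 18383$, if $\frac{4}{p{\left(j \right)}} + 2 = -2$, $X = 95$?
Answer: $27219$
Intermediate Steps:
$p{\left(j \right)} = -1$ ($p{\left(j \right)} = \frac{4}{-2 - 2} = \frac{4}{-4} = 4 \left(- \frac{1}{4}\right) = -1$)
$\left(p{\left(3 \right)} + X\right)^{2} + 18383 = \left(-1 + 95\right)^{2} + 18383 = 94^{2} + 18383 = 8836 + 18383 = 27219$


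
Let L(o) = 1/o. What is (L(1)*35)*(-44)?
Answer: -1540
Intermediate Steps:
(L(1)*35)*(-44) = (35/1)*(-44) = (1*35)*(-44) = 35*(-44) = -1540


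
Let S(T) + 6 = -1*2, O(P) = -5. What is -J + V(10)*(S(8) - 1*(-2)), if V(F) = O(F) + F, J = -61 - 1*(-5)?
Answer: 26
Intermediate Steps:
J = -56 (J = -61 + 5 = -56)
S(T) = -8 (S(T) = -6 - 1*2 = -6 - 2 = -8)
V(F) = -5 + F
-J + V(10)*(S(8) - 1*(-2)) = -1*(-56) + (-5 + 10)*(-8 - 1*(-2)) = 56 + 5*(-8 + 2) = 56 + 5*(-6) = 56 - 30 = 26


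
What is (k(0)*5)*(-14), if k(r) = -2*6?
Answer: 840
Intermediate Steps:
k(r) = -12
(k(0)*5)*(-14) = -12*5*(-14) = -60*(-14) = 840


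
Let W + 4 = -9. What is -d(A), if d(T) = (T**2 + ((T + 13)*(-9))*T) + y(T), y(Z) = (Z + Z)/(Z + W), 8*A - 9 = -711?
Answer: 6365169/124 ≈ 51332.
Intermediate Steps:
W = -13 (W = -4 - 9 = -13)
A = -351/4 (A = 9/8 + (1/8)*(-711) = 9/8 - 711/8 = -351/4 ≈ -87.750)
y(Z) = 2*Z/(-13 + Z) (y(Z) = (Z + Z)/(Z - 13) = (2*Z)/(-13 + Z) = 2*Z/(-13 + Z))
d(T) = T**2 + T*(-117 - 9*T) + 2*T/(-13 + T) (d(T) = (T**2 + ((T + 13)*(-9))*T) + 2*T/(-13 + T) = (T**2 + ((13 + T)*(-9))*T) + 2*T/(-13 + T) = (T**2 + (-117 - 9*T)*T) + 2*T/(-13 + T) = (T**2 + T*(-117 - 9*T)) + 2*T/(-13 + T) = T**2 + T*(-117 - 9*T) + 2*T/(-13 + T))
-d(A) = -(-351)*(1523 - 13*(-351/4) - 8*(-351/4)**2)/(4*(-13 - 351/4)) = -(-351)*(1523 + 4563/4 - 8*123201/16)/(4*(-403/4)) = -(-351)*(-4)*(1523 + 4563/4 - 123201/2)/(4*403) = -(-351)*(-4)*(-235747)/(4*403*4) = -1*(-6365169/124) = 6365169/124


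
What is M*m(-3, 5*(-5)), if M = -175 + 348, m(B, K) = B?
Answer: -519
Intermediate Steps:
M = 173
M*m(-3, 5*(-5)) = 173*(-3) = -519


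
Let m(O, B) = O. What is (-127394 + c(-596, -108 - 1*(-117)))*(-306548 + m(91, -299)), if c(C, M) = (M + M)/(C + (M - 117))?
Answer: 13742358394529/352 ≈ 3.9041e+10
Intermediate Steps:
c(C, M) = 2*M/(-117 + C + M) (c(C, M) = (2*M)/(C + (-117 + M)) = (2*M)/(-117 + C + M) = 2*M/(-117 + C + M))
(-127394 + c(-596, -108 - 1*(-117)))*(-306548 + m(91, -299)) = (-127394 + 2*(-108 - 1*(-117))/(-117 - 596 + (-108 - 1*(-117))))*(-306548 + 91) = (-127394 + 2*(-108 + 117)/(-117 - 596 + (-108 + 117)))*(-306457) = (-127394 + 2*9/(-117 - 596 + 9))*(-306457) = (-127394 + 2*9/(-704))*(-306457) = (-127394 + 2*9*(-1/704))*(-306457) = (-127394 - 9/352)*(-306457) = -44842697/352*(-306457) = 13742358394529/352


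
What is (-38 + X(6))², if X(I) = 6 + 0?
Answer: 1024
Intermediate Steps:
X(I) = 6
(-38 + X(6))² = (-38 + 6)² = (-32)² = 1024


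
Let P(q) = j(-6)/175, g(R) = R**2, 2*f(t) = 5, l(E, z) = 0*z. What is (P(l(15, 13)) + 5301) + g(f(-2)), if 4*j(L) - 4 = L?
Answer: 3715073/700 ≈ 5307.3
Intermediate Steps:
j(L) = 1 + L/4
l(E, z) = 0
f(t) = 5/2 (f(t) = (1/2)*5 = 5/2)
P(q) = -1/350 (P(q) = (1 + (1/4)*(-6))/175 = (1 - 3/2)*(1/175) = -1/2*1/175 = -1/350)
(P(l(15, 13)) + 5301) + g(f(-2)) = (-1/350 + 5301) + (5/2)**2 = 1855349/350 + 25/4 = 3715073/700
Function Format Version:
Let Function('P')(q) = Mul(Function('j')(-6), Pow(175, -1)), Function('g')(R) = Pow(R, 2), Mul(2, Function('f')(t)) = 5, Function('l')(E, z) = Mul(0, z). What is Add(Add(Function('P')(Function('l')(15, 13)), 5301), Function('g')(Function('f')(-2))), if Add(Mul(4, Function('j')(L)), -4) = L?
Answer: Rational(3715073, 700) ≈ 5307.3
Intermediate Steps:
Function('j')(L) = Add(1, Mul(Rational(1, 4), L))
Function('l')(E, z) = 0
Function('f')(t) = Rational(5, 2) (Function('f')(t) = Mul(Rational(1, 2), 5) = Rational(5, 2))
Function('P')(q) = Rational(-1, 350) (Function('P')(q) = Mul(Add(1, Mul(Rational(1, 4), -6)), Pow(175, -1)) = Mul(Add(1, Rational(-3, 2)), Rational(1, 175)) = Mul(Rational(-1, 2), Rational(1, 175)) = Rational(-1, 350))
Add(Add(Function('P')(Function('l')(15, 13)), 5301), Function('g')(Function('f')(-2))) = Add(Add(Rational(-1, 350), 5301), Pow(Rational(5, 2), 2)) = Add(Rational(1855349, 350), Rational(25, 4)) = Rational(3715073, 700)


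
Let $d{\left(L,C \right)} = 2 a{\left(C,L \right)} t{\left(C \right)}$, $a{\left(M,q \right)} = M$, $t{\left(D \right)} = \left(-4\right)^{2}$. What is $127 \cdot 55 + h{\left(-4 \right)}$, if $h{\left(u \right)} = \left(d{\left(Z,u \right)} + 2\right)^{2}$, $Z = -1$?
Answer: $22861$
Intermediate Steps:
$t{\left(D \right)} = 16$
$d{\left(L,C \right)} = 32 C$ ($d{\left(L,C \right)} = 2 C 16 = 32 C$)
$h{\left(u \right)} = \left(2 + 32 u\right)^{2}$ ($h{\left(u \right)} = \left(32 u + 2\right)^{2} = \left(2 + 32 u\right)^{2}$)
$127 \cdot 55 + h{\left(-4 \right)} = 127 \cdot 55 + 4 \left(1 + 16 \left(-4\right)\right)^{2} = 6985 + 4 \left(1 - 64\right)^{2} = 6985 + 4 \left(-63\right)^{2} = 6985 + 4 \cdot 3969 = 6985 + 15876 = 22861$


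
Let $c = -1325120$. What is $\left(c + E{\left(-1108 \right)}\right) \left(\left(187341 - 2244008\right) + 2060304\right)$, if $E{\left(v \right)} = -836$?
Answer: $-4822501972$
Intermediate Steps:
$\left(c + E{\left(-1108 \right)}\right) \left(\left(187341 - 2244008\right) + 2060304\right) = \left(-1325120 - 836\right) \left(\left(187341 - 2244008\right) + 2060304\right) = - 1325956 \left(\left(187341 - 2244008\right) + 2060304\right) = - 1325956 \left(-2056667 + 2060304\right) = \left(-1325956\right) 3637 = -4822501972$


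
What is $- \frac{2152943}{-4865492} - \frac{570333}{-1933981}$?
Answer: $\frac{6938701504919}{9409769083652} \approx 0.73739$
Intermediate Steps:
$- \frac{2152943}{-4865492} - \frac{570333}{-1933981} = \left(-2152943\right) \left(- \frac{1}{4865492}\right) - - \frac{570333}{1933981} = \frac{2152943}{4865492} + \frac{570333}{1933981} = \frac{6938701504919}{9409769083652}$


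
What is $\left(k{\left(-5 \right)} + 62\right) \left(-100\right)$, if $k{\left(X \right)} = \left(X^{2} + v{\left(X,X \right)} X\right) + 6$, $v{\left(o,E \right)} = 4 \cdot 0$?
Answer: $-9300$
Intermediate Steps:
$v{\left(o,E \right)} = 0$
$k{\left(X \right)} = 6 + X^{2}$ ($k{\left(X \right)} = \left(X^{2} + 0 X\right) + 6 = \left(X^{2} + 0\right) + 6 = X^{2} + 6 = 6 + X^{2}$)
$\left(k{\left(-5 \right)} + 62\right) \left(-100\right) = \left(\left(6 + \left(-5\right)^{2}\right) + 62\right) \left(-100\right) = \left(\left(6 + 25\right) + 62\right) \left(-100\right) = \left(31 + 62\right) \left(-100\right) = 93 \left(-100\right) = -9300$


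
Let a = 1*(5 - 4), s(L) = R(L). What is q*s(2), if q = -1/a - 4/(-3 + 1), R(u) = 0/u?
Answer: 0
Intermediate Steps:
R(u) = 0
s(L) = 0
a = 1 (a = 1*1 = 1)
q = 1 (q = -1/1 - 4/(-3 + 1) = -1*1 - 4/(-2) = -1 - 4*(-½) = -1 + 2 = 1)
q*s(2) = 1*0 = 0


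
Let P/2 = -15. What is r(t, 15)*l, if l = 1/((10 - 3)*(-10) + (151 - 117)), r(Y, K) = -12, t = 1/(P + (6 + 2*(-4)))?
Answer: ⅓ ≈ 0.33333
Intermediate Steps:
P = -30 (P = 2*(-15) = -30)
t = -1/32 (t = 1/(-30 + (6 + 2*(-4))) = 1/(-30 + (6 - 8)) = 1/(-30 - 2) = 1/(-32) = -1/32 ≈ -0.031250)
l = -1/36 (l = 1/(7*(-10) + 34) = 1/(-70 + 34) = 1/(-36) = -1/36 ≈ -0.027778)
r(t, 15)*l = -12*(-1/36) = ⅓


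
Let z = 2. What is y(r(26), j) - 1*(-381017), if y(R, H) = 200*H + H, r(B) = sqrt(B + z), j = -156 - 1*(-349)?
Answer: 419810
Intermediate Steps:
j = 193 (j = -156 + 349 = 193)
r(B) = sqrt(2 + B) (r(B) = sqrt(B + 2) = sqrt(2 + B))
y(R, H) = 201*H
y(r(26), j) - 1*(-381017) = 201*193 - 1*(-381017) = 38793 + 381017 = 419810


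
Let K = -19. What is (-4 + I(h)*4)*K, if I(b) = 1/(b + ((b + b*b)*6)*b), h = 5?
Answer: 68704/905 ≈ 75.916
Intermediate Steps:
I(b) = 1/(b + b*(6*b + 6*b²)) (I(b) = 1/(b + ((b + b²)*6)*b) = 1/(b + (6*b + 6*b²)*b) = 1/(b + b*(6*b + 6*b²)))
(-4 + I(h)*4)*K = (-4 + (1/(5*(1 + 6*5 + 6*5²)))*4)*(-19) = (-4 + (1/(5*(1 + 30 + 6*25)))*4)*(-19) = (-4 + (1/(5*(1 + 30 + 150)))*4)*(-19) = (-4 + ((⅕)/181)*4)*(-19) = (-4 + ((⅕)*(1/181))*4)*(-19) = (-4 + (1/905)*4)*(-19) = (-4 + 4/905)*(-19) = -3616/905*(-19) = 68704/905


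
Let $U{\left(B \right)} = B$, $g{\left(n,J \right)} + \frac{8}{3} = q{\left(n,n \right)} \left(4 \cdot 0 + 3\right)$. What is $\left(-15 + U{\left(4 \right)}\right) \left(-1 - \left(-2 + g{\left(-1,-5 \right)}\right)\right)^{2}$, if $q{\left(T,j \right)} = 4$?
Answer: $- \frac{6875}{9} \approx -763.89$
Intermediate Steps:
$g{\left(n,J \right)} = \frac{28}{3}$ ($g{\left(n,J \right)} = - \frac{8}{3} + 4 \left(4 \cdot 0 + 3\right) = - \frac{8}{3} + 4 \left(0 + 3\right) = - \frac{8}{3} + 4 \cdot 3 = - \frac{8}{3} + 12 = \frac{28}{3}$)
$\left(-15 + U{\left(4 \right)}\right) \left(-1 - \left(-2 + g{\left(-1,-5 \right)}\right)\right)^{2} = \left(-15 + 4\right) \left(-1 + \left(2 - \frac{28}{3}\right)\right)^{2} = - 11 \left(-1 + \left(2 - \frac{28}{3}\right)\right)^{2} = - 11 \left(-1 - \frac{22}{3}\right)^{2} = - 11 \left(- \frac{25}{3}\right)^{2} = \left(-11\right) \frac{625}{9} = - \frac{6875}{9}$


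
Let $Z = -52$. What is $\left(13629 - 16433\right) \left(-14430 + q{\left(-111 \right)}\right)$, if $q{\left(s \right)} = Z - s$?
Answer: $40296284$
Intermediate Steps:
$q{\left(s \right)} = -52 - s$
$\left(13629 - 16433\right) \left(-14430 + q{\left(-111 \right)}\right) = \left(13629 - 16433\right) \left(-14430 - -59\right) = - 2804 \left(-14430 + \left(-52 + 111\right)\right) = - 2804 \left(-14430 + 59\right) = \left(-2804\right) \left(-14371\right) = 40296284$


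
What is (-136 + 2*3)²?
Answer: 16900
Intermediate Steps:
(-136 + 2*3)² = (-136 + 6)² = (-130)² = 16900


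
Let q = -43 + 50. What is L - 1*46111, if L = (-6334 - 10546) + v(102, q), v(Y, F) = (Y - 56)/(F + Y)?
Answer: -6865973/109 ≈ -62991.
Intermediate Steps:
q = 7
v(Y, F) = (-56 + Y)/(F + Y)
L = -1839874/109 (L = (-6334 - 10546) + (-56 + 102)/(7 + 102) = -16880 + 46/109 = -1839874/109 ≈ -16880.)
L - 1*46111 = -1839874/109 - 1*46111 = -1839874/109 - 46111 = -6865973/109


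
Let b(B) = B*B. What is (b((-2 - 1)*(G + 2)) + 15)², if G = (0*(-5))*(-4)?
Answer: 2601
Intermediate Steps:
G = 0 (G = 0*(-4) = 0)
b(B) = B²
(b((-2 - 1)*(G + 2)) + 15)² = (((-2 - 1)*(0 + 2))² + 15)² = ((-3*2)² + 15)² = ((-6)² + 15)² = (36 + 15)² = 51² = 2601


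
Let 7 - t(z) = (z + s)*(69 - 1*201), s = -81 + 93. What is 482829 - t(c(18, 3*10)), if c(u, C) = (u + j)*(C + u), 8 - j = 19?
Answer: 436886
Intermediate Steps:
j = -11 (j = 8 - 1*19 = 8 - 19 = -11)
c(u, C) = (-11 + u)*(C + u) (c(u, C) = (u - 11)*(C + u) = (-11 + u)*(C + u))
s = 12
t(z) = 1591 + 132*z (t(z) = 7 - (z + 12)*(69 - 1*201) = 7 - (12 + z)*(69 - 201) = 7 - (12 + z)*(-132) = 7 - (-1584 - 132*z) = 7 + (1584 + 132*z) = 1591 + 132*z)
482829 - t(c(18, 3*10)) = 482829 - (1591 + 132*(18**2 - 33*10 - 11*18 + (3*10)*18)) = 482829 - (1591 + 132*(324 - 11*30 - 198 + 30*18)) = 482829 - (1591 + 132*(324 - 330 - 198 + 540)) = 482829 - (1591 + 132*336) = 482829 - (1591 + 44352) = 482829 - 1*45943 = 482829 - 45943 = 436886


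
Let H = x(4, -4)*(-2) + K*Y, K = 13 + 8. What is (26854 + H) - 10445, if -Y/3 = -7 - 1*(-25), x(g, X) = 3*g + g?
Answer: 15243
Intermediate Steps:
x(g, X) = 4*g
Y = -54 (Y = -3*(-7 - 1*(-25)) = -3*(-7 + 25) = -3*18 = -54)
K = 21
H = -1166 (H = (4*4)*(-2) + 21*(-54) = 16*(-2) - 1134 = -32 - 1134 = -1166)
(26854 + H) - 10445 = (26854 - 1166) - 10445 = 25688 - 10445 = 15243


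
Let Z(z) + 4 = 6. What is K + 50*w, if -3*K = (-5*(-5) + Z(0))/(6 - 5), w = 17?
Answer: 841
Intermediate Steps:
Z(z) = 2 (Z(z) = -4 + 6 = 2)
K = -9 (K = -(-5*(-5) + 2)/(3*(6 - 5)) = -(25 + 2)/(3*1) = -27/3 = -1/3*27 = -9)
K + 50*w = -9 + 50*17 = -9 + 850 = 841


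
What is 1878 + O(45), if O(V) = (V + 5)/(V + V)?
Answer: 16907/9 ≈ 1878.6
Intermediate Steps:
O(V) = (5 + V)/(2*V) (O(V) = (5 + V)/((2*V)) = (5 + V)*(1/(2*V)) = (5 + V)/(2*V))
1878 + O(45) = 1878 + (1/2)*(5 + 45)/45 = 1878 + (1/2)*(1/45)*50 = 1878 + 5/9 = 16907/9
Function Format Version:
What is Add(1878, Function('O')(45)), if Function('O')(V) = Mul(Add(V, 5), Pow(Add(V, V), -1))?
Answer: Rational(16907, 9) ≈ 1878.6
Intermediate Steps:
Function('O')(V) = Mul(Rational(1, 2), Pow(V, -1), Add(5, V)) (Function('O')(V) = Mul(Add(5, V), Pow(Mul(2, V), -1)) = Mul(Add(5, V), Mul(Rational(1, 2), Pow(V, -1))) = Mul(Rational(1, 2), Pow(V, -1), Add(5, V)))
Add(1878, Function('O')(45)) = Add(1878, Mul(Rational(1, 2), Pow(45, -1), Add(5, 45))) = Add(1878, Mul(Rational(1, 2), Rational(1, 45), 50)) = Add(1878, Rational(5, 9)) = Rational(16907, 9)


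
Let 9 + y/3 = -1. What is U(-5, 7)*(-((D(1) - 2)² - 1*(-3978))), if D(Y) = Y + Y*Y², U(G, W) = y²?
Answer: -3580200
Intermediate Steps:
y = -30 (y = -27 + 3*(-1) = -27 - 3 = -30)
U(G, W) = 900 (U(G, W) = (-30)² = 900)
D(Y) = Y + Y³
U(-5, 7)*(-((D(1) - 2)² - 1*(-3978))) = 900*(-(((1 + 1³) - 2)² - 1*(-3978))) = 900*(-(((1 + 1) - 2)² + 3978)) = 900*(-((2 - 2)² + 3978)) = 900*(-(0² + 3978)) = 900*(-(0 + 3978)) = 900*(-1*3978) = 900*(-3978) = -3580200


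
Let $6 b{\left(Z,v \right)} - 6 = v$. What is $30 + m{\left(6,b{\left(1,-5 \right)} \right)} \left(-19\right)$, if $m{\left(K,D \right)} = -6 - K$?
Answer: $258$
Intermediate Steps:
$b{\left(Z,v \right)} = 1 + \frac{v}{6}$
$30 + m{\left(6,b{\left(1,-5 \right)} \right)} \left(-19\right) = 30 + \left(-6 - 6\right) \left(-19\right) = 30 - -228 = 30 + 228 = 258$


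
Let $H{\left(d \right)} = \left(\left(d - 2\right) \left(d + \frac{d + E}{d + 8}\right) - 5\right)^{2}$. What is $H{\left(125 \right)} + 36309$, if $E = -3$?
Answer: $\frac{4241012804557}{17689} \approx 2.3975 \cdot 10^{8}$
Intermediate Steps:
$H{\left(d \right)} = \left(-5 + \left(-2 + d\right) \left(d + \frac{-3 + d}{8 + d}\right)\right)^{2}$ ($H{\left(d \right)} = \left(\left(d - 2\right) \left(d + \frac{d - 3}{d + 8}\right) - 5\right)^{2} = \left(\left(-2 + d\right) \left(d + \frac{-3 + d}{8 + d}\right) - 5\right)^{2} = \left(-5 + \left(-2 + d\right) \left(d + \frac{-3 + d}{8 + d}\right)\right)^{2}$)
$H{\left(125 \right)} + 36309 = \frac{\left(-34 + 125^{3} - 3250 + 7 \cdot 125^{2}\right)^{2}}{\left(8 + 125\right)^{2}} + 36309 = \frac{\left(-34 + 1953125 - 3250 + 7 \cdot 15625\right)^{2}}{17689} + 36309 = \frac{\left(-34 + 1953125 - 3250 + 109375\right)^{2}}{17689} + 36309 = \frac{2059216^{2}}{17689} + 36309 = \frac{1}{17689} \cdot 4240370534656 + 36309 = \frac{4240370534656}{17689} + 36309 = \frac{4241012804557}{17689}$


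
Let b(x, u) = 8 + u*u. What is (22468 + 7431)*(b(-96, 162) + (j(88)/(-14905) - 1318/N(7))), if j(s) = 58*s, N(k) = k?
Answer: 7391364140718/9485 ≈ 7.7927e+8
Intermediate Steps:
b(x, u) = 8 + u**2
(22468 + 7431)*(b(-96, 162) + (j(88)/(-14905) - 1318/N(7))) = (22468 + 7431)*((8 + 162**2) + ((58*88)/(-14905) - 1318/7)) = 29899*((8 + 26244) + (5104*(-1/14905) - 1318*1/7)) = 29899*(26252 + (-464/1355 - 1318/7)) = 29899*(26252 - 1789138/9485) = 29899*(247211082/9485) = 7391364140718/9485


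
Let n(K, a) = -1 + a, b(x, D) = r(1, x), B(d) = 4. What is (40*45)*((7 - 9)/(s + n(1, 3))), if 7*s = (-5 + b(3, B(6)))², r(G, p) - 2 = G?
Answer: -1400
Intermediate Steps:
r(G, p) = 2 + G
b(x, D) = 3 (b(x, D) = 2 + 1 = 3)
s = 4/7 (s = (-5 + 3)²/7 = (⅐)*(-2)² = (⅐)*4 = 4/7 ≈ 0.57143)
(40*45)*((7 - 9)/(s + n(1, 3))) = (40*45)*((7 - 9)/(4/7 + (-1 + 3))) = 1800*(-2/(4/7 + 2)) = 1800*(-2/18/7) = 1800*(-2*7/18) = 1800*(-7/9) = -1400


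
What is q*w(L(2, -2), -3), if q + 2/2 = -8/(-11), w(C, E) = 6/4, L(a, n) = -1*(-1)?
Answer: -9/22 ≈ -0.40909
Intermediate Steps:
L(a, n) = 1
w(C, E) = 3/2 (w(C, E) = 6*(1/4) = 3/2)
q = -3/11 (q = -1 - 8/(-11) = -1 - 8*(-1/11) = -1 + 8/11 = -3/11 ≈ -0.27273)
q*w(L(2, -2), -3) = -3/11*3/2 = -9/22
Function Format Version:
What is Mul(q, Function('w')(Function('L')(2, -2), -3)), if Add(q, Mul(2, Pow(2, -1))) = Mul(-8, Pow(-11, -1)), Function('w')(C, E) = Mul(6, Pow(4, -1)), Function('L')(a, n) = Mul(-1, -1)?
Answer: Rational(-9, 22) ≈ -0.40909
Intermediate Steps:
Function('L')(a, n) = 1
Function('w')(C, E) = Rational(3, 2) (Function('w')(C, E) = Mul(6, Rational(1, 4)) = Rational(3, 2))
q = Rational(-3, 11) (q = Add(-1, Mul(-8, Pow(-11, -1))) = Add(-1, Mul(-8, Rational(-1, 11))) = Add(-1, Rational(8, 11)) = Rational(-3, 11) ≈ -0.27273)
Mul(q, Function('w')(Function('L')(2, -2), -3)) = Mul(Rational(-3, 11), Rational(3, 2)) = Rational(-9, 22)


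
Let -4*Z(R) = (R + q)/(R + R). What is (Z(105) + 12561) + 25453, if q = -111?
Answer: 5321961/140 ≈ 38014.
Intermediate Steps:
Z(R) = -(-111 + R)/(8*R) (Z(R) = -(R - 111)/(4*(R + R)) = -(-111 + R)/(4*(2*R)) = -(-111 + R)*1/(2*R)/4 = -(-111 + R)/(8*R))
(Z(105) + 12561) + 25453 = ((⅛)*(111 - 1*105)/105 + 12561) + 25453 = ((⅛)*(1/105)*(111 - 105) + 12561) + 25453 = ((⅛)*(1/105)*6 + 12561) + 25453 = (1/140 + 12561) + 25453 = 1758541/140 + 25453 = 5321961/140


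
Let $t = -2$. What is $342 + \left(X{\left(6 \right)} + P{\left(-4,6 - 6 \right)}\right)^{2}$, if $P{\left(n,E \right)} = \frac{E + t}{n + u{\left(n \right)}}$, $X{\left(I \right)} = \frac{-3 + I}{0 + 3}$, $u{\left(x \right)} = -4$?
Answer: $\frac{5497}{16} \approx 343.56$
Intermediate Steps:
$X{\left(I \right)} = -1 + \frac{I}{3}$ ($X{\left(I \right)} = \frac{-3 + I}{3} = \left(-3 + I\right) \frac{1}{3} = -1 + \frac{I}{3}$)
$P{\left(n,E \right)} = \frac{-2 + E}{-4 + n}$ ($P{\left(n,E \right)} = \frac{E - 2}{n - 4} = \frac{-2 + E}{-4 + n}$)
$342 + \left(X{\left(6 \right)} + P{\left(-4,6 - 6 \right)}\right)^{2} = 342 + \left(\left(-1 + \frac{1}{3} \cdot 6\right) + \frac{-2 + \left(6 - 6\right)}{-4 - 4}\right)^{2} = 342 + \left(\left(-1 + 2\right) + \frac{-2 + \left(6 - 6\right)}{-8}\right)^{2} = 342 + \left(1 - \frac{-2 + 0}{8}\right)^{2} = 342 + \left(1 - - \frac{1}{4}\right)^{2} = 342 + \left(1 + \frac{1}{4}\right)^{2} = 342 + \left(\frac{5}{4}\right)^{2} = 342 + \frac{25}{16} = \frac{5497}{16}$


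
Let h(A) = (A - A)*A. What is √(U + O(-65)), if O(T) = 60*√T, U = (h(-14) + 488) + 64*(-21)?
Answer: 2*√(-214 + 15*I*√65) ≈ 7.9758 + 30.325*I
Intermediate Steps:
h(A) = 0 (h(A) = 0*A = 0)
U = -856 (U = (0 + 488) + 64*(-21) = 488 - 1344 = -856)
√(U + O(-65)) = √(-856 + 60*√(-65)) = √(-856 + 60*(I*√65)) = √(-856 + 60*I*√65)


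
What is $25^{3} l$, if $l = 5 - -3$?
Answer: $125000$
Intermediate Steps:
$l = 8$ ($l = 5 + 3 = 8$)
$25^{3} l = 25^{3} \cdot 8 = 15625 \cdot 8 = 125000$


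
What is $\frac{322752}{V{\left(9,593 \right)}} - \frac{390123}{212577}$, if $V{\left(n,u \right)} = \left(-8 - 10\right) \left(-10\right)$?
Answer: $\frac{1903873049}{1062885} \approx 1791.2$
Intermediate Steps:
$V{\left(n,u \right)} = 180$ ($V{\left(n,u \right)} = \left(-18\right) \left(-10\right) = 180$)
$\frac{322752}{V{\left(9,593 \right)}} - \frac{390123}{212577} = \frac{322752}{180} - \frac{390123}{212577} = 322752 \cdot \frac{1}{180} - \frac{130041}{70859} = \frac{26896}{15} - \frac{130041}{70859} = \frac{1903873049}{1062885}$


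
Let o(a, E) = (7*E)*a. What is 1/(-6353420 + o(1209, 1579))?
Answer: 1/7009657 ≈ 1.4266e-7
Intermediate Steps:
o(a, E) = 7*E*a
1/(-6353420 + o(1209, 1579)) = 1/(-6353420 + 7*1579*1209) = 1/(-6353420 + 13363077) = 1/7009657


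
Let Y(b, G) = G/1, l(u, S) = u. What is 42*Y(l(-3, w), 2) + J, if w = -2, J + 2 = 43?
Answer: 125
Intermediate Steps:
J = 41 (J = -2 + 43 = 41)
Y(b, G) = G (Y(b, G) = G*1 = G)
42*Y(l(-3, w), 2) + J = 42*2 + 41 = 84 + 41 = 125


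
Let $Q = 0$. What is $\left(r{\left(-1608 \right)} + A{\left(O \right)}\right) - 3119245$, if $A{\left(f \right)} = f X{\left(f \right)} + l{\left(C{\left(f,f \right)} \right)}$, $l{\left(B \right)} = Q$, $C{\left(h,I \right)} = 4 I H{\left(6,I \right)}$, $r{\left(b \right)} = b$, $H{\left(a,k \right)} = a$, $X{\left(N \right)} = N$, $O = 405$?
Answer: $-2956828$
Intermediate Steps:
$C{\left(h,I \right)} = 24 I$ ($C{\left(h,I \right)} = 4 I 6 = 24 I$)
$l{\left(B \right)} = 0$
$A{\left(f \right)} = f^{2}$ ($A{\left(f \right)} = f f + 0 = f^{2} + 0 = f^{2}$)
$\left(r{\left(-1608 \right)} + A{\left(O \right)}\right) - 3119245 = \left(-1608 + 405^{2}\right) - 3119245 = \left(-1608 + 164025\right) - 3119245 = 162417 - 3119245 = -2956828$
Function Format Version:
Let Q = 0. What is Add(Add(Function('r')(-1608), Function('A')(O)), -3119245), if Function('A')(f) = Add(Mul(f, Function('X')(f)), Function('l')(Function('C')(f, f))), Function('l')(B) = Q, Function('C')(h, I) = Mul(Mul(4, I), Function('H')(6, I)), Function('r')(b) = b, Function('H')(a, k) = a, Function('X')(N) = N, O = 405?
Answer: -2956828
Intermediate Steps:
Function('C')(h, I) = Mul(24, I) (Function('C')(h, I) = Mul(Mul(4, I), 6) = Mul(24, I))
Function('l')(B) = 0
Function('A')(f) = Pow(f, 2) (Function('A')(f) = Add(Mul(f, f), 0) = Add(Pow(f, 2), 0) = Pow(f, 2))
Add(Add(Function('r')(-1608), Function('A')(O)), -3119245) = Add(Add(-1608, Pow(405, 2)), -3119245) = Add(Add(-1608, 164025), -3119245) = Add(162417, -3119245) = -2956828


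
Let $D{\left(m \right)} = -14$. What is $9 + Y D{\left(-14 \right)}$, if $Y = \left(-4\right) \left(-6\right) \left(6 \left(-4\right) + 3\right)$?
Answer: $7065$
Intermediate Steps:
$Y = -504$ ($Y = 24 \left(-24 + 3\right) = 24 \left(-21\right) = -504$)
$9 + Y D{\left(-14 \right)} = 9 - -7056 = 9 + 7056 = 7065$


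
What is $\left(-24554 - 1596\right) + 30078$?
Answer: $3928$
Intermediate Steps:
$\left(-24554 - 1596\right) + 30078 = -26150 + 30078 = 3928$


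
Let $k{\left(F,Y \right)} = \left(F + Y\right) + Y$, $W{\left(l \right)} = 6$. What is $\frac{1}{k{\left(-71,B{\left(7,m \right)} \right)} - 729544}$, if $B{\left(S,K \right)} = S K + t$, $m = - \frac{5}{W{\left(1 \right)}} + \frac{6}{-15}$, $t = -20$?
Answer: $- \frac{15}{10945084} \approx -1.3705 \cdot 10^{-6}$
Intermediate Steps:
$m = - \frac{37}{30}$ ($m = - \frac{5}{6} + \frac{6}{-15} = \left(-5\right) \frac{1}{6} + 6 \left(- \frac{1}{15}\right) = - \frac{5}{6} - \frac{2}{5} = - \frac{37}{30} \approx -1.2333$)
$B{\left(S,K \right)} = -20 + K S$ ($B{\left(S,K \right)} = S K - 20 = K S - 20 = -20 + K S$)
$k{\left(F,Y \right)} = F + 2 Y$
$\frac{1}{k{\left(-71,B{\left(7,m \right)} \right)} - 729544} = \frac{1}{\left(-71 + 2 \left(-20 - \frac{259}{30}\right)\right) - 729544} = \frac{1}{\left(-71 + 2 \left(- \frac{859}{30}\right)\right) - 729544} = \frac{1}{\left(-71 - \frac{859}{15}\right) - 729544} = \frac{1}{- \frac{1924}{15} - 729544} = \frac{1}{- \frac{10945084}{15}} = - \frac{15}{10945084}$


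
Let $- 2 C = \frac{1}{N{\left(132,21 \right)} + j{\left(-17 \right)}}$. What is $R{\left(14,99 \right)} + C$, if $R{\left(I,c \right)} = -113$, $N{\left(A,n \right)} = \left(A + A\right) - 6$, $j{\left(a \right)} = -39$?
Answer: $- \frac{49495}{438} \approx -113.0$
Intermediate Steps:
$N{\left(A,n \right)} = -6 + 2 A$ ($N{\left(A,n \right)} = 2 A - 6 = -6 + 2 A$)
$C = - \frac{1}{438}$ ($C = - \frac{1}{2 \left(\left(-6 + 2 \cdot 132\right) - 39\right)} = - \frac{1}{2 \left(\left(-6 + 264\right) - 39\right)} = - \frac{1}{2 \left(258 - 39\right)} = - \frac{1}{2 \cdot 219} = \left(- \frac{1}{2}\right) \frac{1}{219} = - \frac{1}{438} \approx -0.0022831$)
$R{\left(14,99 \right)} + C = -113 - \frac{1}{438} = - \frac{49495}{438}$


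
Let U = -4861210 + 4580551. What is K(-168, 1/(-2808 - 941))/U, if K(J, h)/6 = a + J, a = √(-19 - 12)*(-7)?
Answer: 336/93553 + 14*I*√31/93553 ≈ 0.0035915 + 0.0008332*I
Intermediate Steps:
a = -7*I*√31 (a = √(-31)*(-7) = (I*√31)*(-7) = -7*I*√31 ≈ -38.974*I)
K(J, h) = 6*J - 42*I*√31 (K(J, h) = 6*(-7*I*√31 + J) = 6*(J - 7*I*√31) = 6*J - 42*I*√31)
U = -280659
K(-168, 1/(-2808 - 941))/U = (6*(-168) - 42*I*√31)/(-280659) = (-1008 - 42*I*√31)*(-1/280659) = 336/93553 + 14*I*√31/93553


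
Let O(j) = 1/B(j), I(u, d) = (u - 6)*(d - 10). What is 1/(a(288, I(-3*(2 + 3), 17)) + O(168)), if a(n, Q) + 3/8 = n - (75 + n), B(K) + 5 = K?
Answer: -1304/98281 ≈ -0.013268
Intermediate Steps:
B(K) = -5 + K
I(u, d) = (-10 + d)*(-6 + u) (I(u, d) = (-6 + u)*(-10 + d) = (-10 + d)*(-6 + u))
O(j) = 1/(-5 + j)
a(n, Q) = -603/8 (a(n, Q) = -3/8 + (n - (75 + n)) = -3/8 + (n + (-75 - n)) = -3/8 - 75 = -603/8)
1/(a(288, I(-3*(2 + 3), 17)) + O(168)) = 1/(-603/8 + 1/(-5 + 168)) = 1/(-603/8 + 1/163) = 1/(-98281/1304) = -1304/98281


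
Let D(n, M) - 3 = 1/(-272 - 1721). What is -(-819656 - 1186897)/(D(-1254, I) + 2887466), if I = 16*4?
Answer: 3999060129/5754725716 ≈ 0.69492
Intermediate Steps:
I = 64
D(n, M) = 5978/1993 (D(n, M) = 3 + 1/(-272 - 1721) = 3 + 1/(-1993) = 3 - 1/1993 = 5978/1993)
-(-819656 - 1186897)/(D(-1254, I) + 2887466) = -(-819656 - 1186897)/(5978/1993 + 2887466) = -(-2006553)/5754725716/1993 = -(-2006553)*1993/5754725716 = -1*(-3999060129/5754725716) = 3999060129/5754725716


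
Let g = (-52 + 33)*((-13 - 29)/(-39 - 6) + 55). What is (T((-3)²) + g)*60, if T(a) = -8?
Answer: -64244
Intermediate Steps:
g = -15941/15 (g = -19*(-42/(-45) + 55) = -19*(-42*(-1/45) + 55) = -19*(14/15 + 55) = -19*839/15 = -15941/15 ≈ -1062.7)
(T((-3)²) + g)*60 = (-8 - 15941/15)*60 = -16061/15*60 = -64244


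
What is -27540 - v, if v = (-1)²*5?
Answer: -27545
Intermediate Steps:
v = 5 (v = 1*5 = 5)
-27540 - v = -27540 - 1*5 = -27540 - 5 = -27545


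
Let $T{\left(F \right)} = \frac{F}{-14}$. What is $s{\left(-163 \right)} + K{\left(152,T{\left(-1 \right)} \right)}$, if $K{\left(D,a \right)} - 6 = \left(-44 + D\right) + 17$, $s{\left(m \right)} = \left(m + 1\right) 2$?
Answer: $-193$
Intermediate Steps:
$T{\left(F \right)} = - \frac{F}{14}$ ($T{\left(F \right)} = F \left(- \frac{1}{14}\right) = - \frac{F}{14}$)
$s{\left(m \right)} = 2 + 2 m$ ($s{\left(m \right)} = \left(1 + m\right) 2 = 2 + 2 m$)
$K{\left(D,a \right)} = -21 + D$ ($K{\left(D,a \right)} = 6 + \left(\left(-44 + D\right) + 17\right) = 6 + \left(-27 + D\right) = -21 + D$)
$s{\left(-163 \right)} + K{\left(152,T{\left(-1 \right)} \right)} = \left(2 + 2 \left(-163\right)\right) + \left(-21 + 152\right) = \left(2 - 326\right) + 131 = -324 + 131 = -193$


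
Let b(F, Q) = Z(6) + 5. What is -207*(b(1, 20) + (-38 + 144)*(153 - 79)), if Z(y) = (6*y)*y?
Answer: -1669455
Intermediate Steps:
Z(y) = 6*y**2
b(F, Q) = 221 (b(F, Q) = 6*6**2 + 5 = 6*36 + 5 = 216 + 5 = 221)
-207*(b(1, 20) + (-38 + 144)*(153 - 79)) = -207*(221 + (-38 + 144)*(153 - 79)) = -207*(221 + 106*74) = -207*(221 + 7844) = -207*8065 = -1669455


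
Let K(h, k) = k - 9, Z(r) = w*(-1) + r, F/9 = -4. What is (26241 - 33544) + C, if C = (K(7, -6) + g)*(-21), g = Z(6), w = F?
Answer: -7870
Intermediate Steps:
F = -36 (F = 9*(-4) = -36)
w = -36
Z(r) = 36 + r (Z(r) = -36*(-1) + r = 36 + r)
g = 42 (g = 36 + 6 = 42)
K(h, k) = -9 + k
C = -567 (C = ((-9 - 6) + 42)*(-21) = (-15 + 42)*(-21) = 27*(-21) = -567)
(26241 - 33544) + C = (26241 - 33544) - 567 = -7303 - 567 = -7870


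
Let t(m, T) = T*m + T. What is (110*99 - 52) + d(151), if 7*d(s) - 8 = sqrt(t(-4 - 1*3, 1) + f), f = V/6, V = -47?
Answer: 75874/7 + I*sqrt(498)/42 ≈ 10839.0 + 0.53133*I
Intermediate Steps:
t(m, T) = T + T*m
f = -47/6 ≈ -7.8333
d(s) = 8/7 + I*sqrt(498)/42 (d(s) = 8/7 + sqrt(1*(1 + (-4 - 1*3)) - 47/6)/7 = 8/7 + sqrt(1*(1 + (-4 - 3)) - 47/6)/7 = 8/7 + sqrt(1*(1 - 7) - 47/6)/7 = 8/7 + sqrt(1*(-6) - 47/6)/7 = 8/7 + sqrt(-6 - 47/6)/7 = 8/7 + sqrt(-83/6)/7 = 8/7 + (I*sqrt(498)/6)/7 = 8/7 + I*sqrt(498)/42)
(110*99 - 52) + d(151) = (110*99 - 52) + (8/7 + I*sqrt(498)/42) = (10890 - 52) + (8/7 + I*sqrt(498)/42) = 10838 + (8/7 + I*sqrt(498)/42) = 75874/7 + I*sqrt(498)/42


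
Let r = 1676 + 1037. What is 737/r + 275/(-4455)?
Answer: 46132/219753 ≈ 0.20993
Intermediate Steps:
r = 2713
737/r + 275/(-4455) = 737/2713 + 275/(-4455) = 737*(1/2713) + 275*(-1/4455) = 737/2713 - 5/81 = 46132/219753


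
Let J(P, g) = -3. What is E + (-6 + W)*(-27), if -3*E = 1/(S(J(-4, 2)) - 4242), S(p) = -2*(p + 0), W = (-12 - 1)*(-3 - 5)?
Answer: -33625367/12708 ≈ -2646.0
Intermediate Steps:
W = 104 (W = -13*(-8) = 104)
S(p) = -2*p
E = 1/12708 (E = -1/(3*(-2*(-3) - 4242)) = -1/(3*(6 - 4242)) = -1/3/(-4236) = -1/3*(-1/4236) = 1/12708 ≈ 7.8691e-5)
E + (-6 + W)*(-27) = 1/12708 + (-6 + 104)*(-27) = 1/12708 + 98*(-27) = 1/12708 - 2646 = -33625367/12708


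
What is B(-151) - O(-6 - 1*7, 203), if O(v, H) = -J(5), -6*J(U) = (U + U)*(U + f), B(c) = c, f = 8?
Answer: -518/3 ≈ -172.67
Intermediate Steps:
J(U) = -U*(8 + U)/3 (J(U) = -(U + U)*(U + 8)/6 = -2*U*(8 + U)/6 = -U*(8 + U)/3)
O(v, H) = 65/3 (O(v, H) = -(-1)*5*(8 + 5)/3 = -(-1)*5*13/3 = -1*(-65/3) = 65/3)
B(-151) - O(-6 - 1*7, 203) = -151 - 1*65/3 = -151 - 65/3 = -518/3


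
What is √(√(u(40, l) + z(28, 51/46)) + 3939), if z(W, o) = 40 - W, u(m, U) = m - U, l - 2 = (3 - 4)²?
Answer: √3946 ≈ 62.817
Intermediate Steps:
l = 3 (l = 2 + (3 - 4)² = 2 + (-1)² = 2 + 1 = 3)
√(√(u(40, l) + z(28, 51/46)) + 3939) = √(√((40 - 1*3) + (40 - 1*28)) + 3939) = √(√((40 - 3) + (40 - 28)) + 3939) = √(√(37 + 12) + 3939) = √(√49 + 3939) = √(7 + 3939) = √3946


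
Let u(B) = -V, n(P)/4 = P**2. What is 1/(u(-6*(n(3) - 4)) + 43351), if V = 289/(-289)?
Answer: 1/43352 ≈ 2.3067e-5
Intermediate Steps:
V = -1 (V = 289*(-1/289) = -1)
n(P) = 4*P**2
u(B) = 1 (u(B) = -1*(-1) = 1)
1/(u(-6*(n(3) - 4)) + 43351) = 1/(1 + 43351) = 1/43352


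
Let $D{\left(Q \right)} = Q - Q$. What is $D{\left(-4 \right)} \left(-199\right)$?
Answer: $0$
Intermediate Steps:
$D{\left(Q \right)} = 0$
$D{\left(-4 \right)} \left(-199\right) = 0 \left(-199\right) = 0$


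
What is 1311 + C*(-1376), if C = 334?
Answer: -458273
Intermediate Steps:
1311 + C*(-1376) = 1311 + 334*(-1376) = 1311 - 459584 = -458273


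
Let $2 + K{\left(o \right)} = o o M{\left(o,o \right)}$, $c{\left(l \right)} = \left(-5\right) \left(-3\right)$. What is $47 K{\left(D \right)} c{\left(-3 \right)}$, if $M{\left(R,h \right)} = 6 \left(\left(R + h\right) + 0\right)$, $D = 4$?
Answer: $540030$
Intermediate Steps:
$c{\left(l \right)} = 15$
$M{\left(R,h \right)} = 6 R + 6 h$ ($M{\left(R,h \right)} = 6 \left(R + h\right) = 6 R + 6 h$)
$K{\left(o \right)} = -2 + 12 o^{3}$ ($K{\left(o \right)} = -2 + o o \left(6 o + 6 o\right) = -2 + o^{2} \cdot 12 o = -2 + 12 o^{3}$)
$47 K{\left(D \right)} c{\left(-3 \right)} = 47 \left(-2 + 12 \cdot 4^{3}\right) 15 = 47 \left(-2 + 12 \cdot 64\right) 15 = 47 \left(-2 + 768\right) 15 = 47 \cdot 766 \cdot 15 = 36002 \cdot 15 = 540030$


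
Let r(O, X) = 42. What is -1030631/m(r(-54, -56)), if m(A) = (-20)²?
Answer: -1030631/400 ≈ -2576.6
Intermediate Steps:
m(A) = 400
-1030631/m(r(-54, -56)) = -1030631/400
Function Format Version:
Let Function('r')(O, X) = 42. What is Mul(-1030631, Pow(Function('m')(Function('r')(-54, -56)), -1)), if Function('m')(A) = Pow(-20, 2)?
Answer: Rational(-1030631, 400) ≈ -2576.6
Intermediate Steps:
Function('m')(A) = 400
Mul(-1030631, Pow(Function('m')(Function('r')(-54, -56)), -1)) = Mul(-1030631, Pow(400, -1)) = Mul(-1030631, Rational(1, 400)) = Rational(-1030631, 400)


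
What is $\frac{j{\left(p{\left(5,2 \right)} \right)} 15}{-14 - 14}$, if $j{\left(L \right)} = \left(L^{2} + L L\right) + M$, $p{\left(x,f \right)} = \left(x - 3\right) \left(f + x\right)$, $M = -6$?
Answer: $- \frac{2895}{14} \approx -206.79$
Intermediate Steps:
$p{\left(x,f \right)} = \left(-3 + x\right) \left(f + x\right)$
$j{\left(L \right)} = -6 + 2 L^{2}$ ($j{\left(L \right)} = \left(L^{2} + L L\right) - 6 = \left(L^{2} + L^{2}\right) - 6 = 2 L^{2} - 6 = -6 + 2 L^{2}$)
$\frac{j{\left(p{\left(5,2 \right)} \right)} 15}{-14 - 14} = \frac{\left(-6 + 2 \left(5^{2} - 6 - 15 + 2 \cdot 5\right)^{2}\right) 15}{-14 - 14} = \frac{\left(-6 + 2 \left(25 - 6 - 15 + 10\right)^{2}\right) 15}{-28} = \left(-6 + 2 \cdot 14^{2}\right) 15 \left(- \frac{1}{28}\right) = \left(-6 + 2 \cdot 196\right) 15 \left(- \frac{1}{28}\right) = \left(-6 + 392\right) 15 \left(- \frac{1}{28}\right) = 386 \cdot 15 \left(- \frac{1}{28}\right) = 5790 \left(- \frac{1}{28}\right) = - \frac{2895}{14}$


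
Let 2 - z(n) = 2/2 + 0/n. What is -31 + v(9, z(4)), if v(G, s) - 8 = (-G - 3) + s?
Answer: -34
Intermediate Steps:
z(n) = 1 (z(n) = 2 - (2/2 + 0/n) = 2 - (2*(½) + 0) = 2 - (1 + 0) = 2 - 1*1 = 2 - 1 = 1)
v(G, s) = 5 + s - G (v(G, s) = 8 + ((-G - 3) + s) = 8 + ((-3 - G) + s) = 8 + (-3 + s - G) = 5 + s - G)
-31 + v(9, z(4)) = -31 + (5 + 1 - 1*9) = -31 + (5 + 1 - 9) = -31 - 3 = -34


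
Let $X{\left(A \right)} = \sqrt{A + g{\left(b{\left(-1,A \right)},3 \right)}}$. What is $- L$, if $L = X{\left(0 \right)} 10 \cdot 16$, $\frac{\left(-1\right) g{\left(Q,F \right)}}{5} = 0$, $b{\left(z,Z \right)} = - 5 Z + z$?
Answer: $0$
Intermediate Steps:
$b{\left(z,Z \right)} = z - 5 Z$
$g{\left(Q,F \right)} = 0$ ($g{\left(Q,F \right)} = \left(-5\right) 0 = 0$)
$X{\left(A \right)} = \sqrt{A}$ ($X{\left(A \right)} = \sqrt{A + 0} = \sqrt{A}$)
$L = 0$ ($L = \sqrt{0} \cdot 10 \cdot 16 = 0 \cdot 10 \cdot 16 = 0 \cdot 16 = 0$)
$- L = \left(-1\right) 0 = 0$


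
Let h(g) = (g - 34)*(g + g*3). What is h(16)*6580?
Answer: -7580160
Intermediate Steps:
h(g) = 4*g*(-34 + g) (h(g) = (-34 + g)*(g + 3*g) = (-34 + g)*(4*g) = 4*g*(-34 + g))
h(16)*6580 = (4*16*(-34 + 16))*6580 = (4*16*(-18))*6580 = -1152*6580 = -7580160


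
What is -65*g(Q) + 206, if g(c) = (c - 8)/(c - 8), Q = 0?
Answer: 141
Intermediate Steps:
g(c) = 1 (g(c) = (-8 + c)/(-8 + c) = 1)
-65*g(Q) + 206 = -65*1 + 206 = -65 + 206 = 141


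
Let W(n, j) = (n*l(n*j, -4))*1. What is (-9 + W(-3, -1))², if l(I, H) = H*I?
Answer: 729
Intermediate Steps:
W(n, j) = -4*j*n² (W(n, j) = (n*(-4*n*j))*1 = (n*(-4*j*n))*1 = -4*j*n²*1 = -4*j*n²)
(-9 + W(-3, -1))² = (-9 - 4*(-1)*(-3)²)² = (-9 - 4*(-1)*9)² = (-9 + 36)² = 27² = 729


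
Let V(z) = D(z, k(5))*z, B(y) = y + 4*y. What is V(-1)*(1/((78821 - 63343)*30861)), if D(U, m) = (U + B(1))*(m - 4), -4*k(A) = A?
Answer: 7/159222186 ≈ 4.3964e-8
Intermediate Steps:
k(A) = -A/4
B(y) = 5*y
D(U, m) = (-4 + m)*(5 + U) (D(U, m) = (U + 5*1)*(m - 4) = (U + 5)*(-4 + m) = (5 + U)*(-4 + m) = (-4 + m)*(5 + U))
V(z) = z*(-105/4 - 21*z/4) (V(z) = (-20 - 4*z + 5*(-¼*5) + z*(-¼*5))*z = (-20 - 4*z + 5*(-5/4) + z*(-5/4))*z = (-20 - 4*z - 25/4 - 5*z/4)*z = (-105/4 - 21*z/4)*z = z*(-105/4 - 21*z/4))
V(-1)*(1/((78821 - 63343)*30861)) = (-21/4*(-1)*(5 - 1))*(1/((78821 - 63343)*30861)) = (-21/4*(-1)*4)*((1/30861)/15478) = 21*((1/15478)*(1/30861)) = 21*(1/477666558) = 7/159222186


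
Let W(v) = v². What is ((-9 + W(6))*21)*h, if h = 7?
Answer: 3969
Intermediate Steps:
((-9 + W(6))*21)*h = ((-9 + 6²)*21)*7 = ((-9 + 36)*21)*7 = (27*21)*7 = 567*7 = 3969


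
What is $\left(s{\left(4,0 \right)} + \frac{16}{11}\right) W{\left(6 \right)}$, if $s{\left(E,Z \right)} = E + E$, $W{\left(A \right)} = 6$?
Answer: $\frac{624}{11} \approx 56.727$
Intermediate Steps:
$s{\left(E,Z \right)} = 2 E$
$\left(s{\left(4,0 \right)} + \frac{16}{11}\right) W{\left(6 \right)} = \left(2 \cdot 4 + \frac{16}{11}\right) 6 = \left(8 + 16 \cdot \frac{1}{11}\right) 6 = \left(8 + \frac{16}{11}\right) 6 = \frac{104}{11} \cdot 6 = \frac{624}{11}$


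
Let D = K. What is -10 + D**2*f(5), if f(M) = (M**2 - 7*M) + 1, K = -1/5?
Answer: -259/25 ≈ -10.360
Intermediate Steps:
K = -1/5 (K = -1*1/5 = -1/5 ≈ -0.20000)
D = -1/5 ≈ -0.20000
f(M) = 1 + M**2 - 7*M
-10 + D**2*f(5) = -10 + (-1/5)**2*(1 + 5**2 - 7*5) = -10 + (1 + 25 - 35)/25 = -10 + (1/25)*(-9) = -10 - 9/25 = -259/25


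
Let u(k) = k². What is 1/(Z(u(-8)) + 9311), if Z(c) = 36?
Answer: 1/9347 ≈ 0.00010699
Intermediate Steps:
1/(Z(u(-8)) + 9311) = 1/(36 + 9311) = 1/9347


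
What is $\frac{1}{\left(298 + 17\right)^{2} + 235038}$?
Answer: $\frac{1}{334263} \approx 2.9917 \cdot 10^{-6}$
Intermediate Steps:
$\frac{1}{\left(298 + 17\right)^{2} + 235038} = \frac{1}{315^{2} + 235038} = \frac{1}{99225 + 235038} = \frac{1}{334263}$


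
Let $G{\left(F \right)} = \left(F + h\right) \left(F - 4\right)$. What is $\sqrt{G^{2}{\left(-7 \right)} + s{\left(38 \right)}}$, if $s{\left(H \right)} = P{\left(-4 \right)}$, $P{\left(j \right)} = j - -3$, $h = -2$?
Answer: $70 \sqrt{2} \approx 98.995$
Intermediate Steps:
$P{\left(j \right)} = 3 + j$ ($P{\left(j \right)} = j + 3 = 3 + j$)
$s{\left(H \right)} = -1$ ($s{\left(H \right)} = 3 - 4 = -1$)
$G{\left(F \right)} = \left(-4 + F\right) \left(-2 + F\right)$ ($G{\left(F \right)} = \left(F - 2\right) \left(F - 4\right) = \left(-2 + F\right) \left(-4 + F\right) = \left(-4 + F\right) \left(-2 + F\right)$)
$\sqrt{G^{2}{\left(-7 \right)} + s{\left(38 \right)}} = \sqrt{\left(8 + \left(-7\right)^{2} - -42\right)^{2} - 1} = \sqrt{\left(8 + 49 + 42\right)^{2} - 1} = \sqrt{99^{2} - 1} = \sqrt{9801 - 1} = \sqrt{9800} = 70 \sqrt{2}$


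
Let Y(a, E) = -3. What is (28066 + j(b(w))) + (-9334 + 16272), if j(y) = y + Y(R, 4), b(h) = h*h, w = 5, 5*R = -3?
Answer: 35026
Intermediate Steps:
R = -⅗ (R = (⅕)*(-3) = -⅗ ≈ -0.60000)
b(h) = h²
j(y) = -3 + y (j(y) = y - 3 = -3 + y)
(28066 + j(b(w))) + (-9334 + 16272) = (28066 + (-3 + 5²)) + (-9334 + 16272) = (28066 + (-3 + 25)) + 6938 = (28066 + 22) + 6938 = 28088 + 6938 = 35026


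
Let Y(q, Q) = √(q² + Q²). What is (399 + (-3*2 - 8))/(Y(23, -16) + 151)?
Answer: 58135/22016 - 385*√785/22016 ≈ 2.1506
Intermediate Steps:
Y(q, Q) = √(Q² + q²)
(399 + (-3*2 - 8))/(Y(23, -16) + 151) = (399 + (-3*2 - 8))/(√((-16)² + 23²) + 151) = (399 + (-6 - 8))/(√(256 + 529) + 151) = (399 - 14)/(√785 + 151) = 385/(151 + √785)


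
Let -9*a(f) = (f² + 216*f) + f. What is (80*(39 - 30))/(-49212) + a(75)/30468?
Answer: -2951795/31237317 ≈ -0.094496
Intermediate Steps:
a(f) = -217*f/9 - f²/9 (a(f) = -((f² + 216*f) + f)/9 = -(f² + 217*f)/9 = -217*f/9 - f²/9)
(80*(39 - 30))/(-49212) + a(75)/30468 = (80*(39 - 30))/(-49212) - ⅑*75*(217 + 75)/30468 = (80*9)*(-1/49212) - ⅑*75*292*(1/30468) = 720*(-1/49212) - 7300/3*1/30468 = -20/1367 - 1825/22851 = -2951795/31237317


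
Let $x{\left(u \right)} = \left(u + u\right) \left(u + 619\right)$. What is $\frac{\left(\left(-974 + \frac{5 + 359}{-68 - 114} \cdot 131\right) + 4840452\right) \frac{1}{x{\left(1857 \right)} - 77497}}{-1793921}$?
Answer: $- \frac{4839216}{16357630047007} \approx -2.9584 \cdot 10^{-7}$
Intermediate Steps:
$x{\left(u \right)} = 2 u \left(619 + u\right)$
$\frac{\left(\left(-974 + \frac{5 + 359}{-68 - 114} \cdot 131\right) + 4840452\right) \frac{1}{x{\left(1857 \right)} - 77497}}{-1793921} = \frac{\left(\left(-974 + \frac{5 + 359}{-68 - 114} \cdot 131\right) + 4840452\right) \frac{1}{2 \cdot 1857 \left(619 + 1857\right) - 77497}}{-1793921} = \frac{\left(-974 + \frac{364}{-182} \cdot 131\right) + 4840452}{2 \cdot 1857 \cdot 2476 - 77497} \left(- \frac{1}{1793921}\right) = \frac{\left(-974 + 364 \left(- \frac{1}{182}\right) 131\right) + 4840452}{9195864 - 77497} \left(- \frac{1}{1793921}\right) = \frac{\left(-974 - 262\right) + 4840452}{9118367} \left(- \frac{1}{1793921}\right) = \left(\left(-974 - 262\right) + 4840452\right) \frac{1}{9118367} \left(- \frac{1}{1793921}\right) = \left(-1236 + 4840452\right) \frac{1}{9118367} \left(- \frac{1}{1793921}\right) = 4839216 \cdot \frac{1}{9118367} \left(- \frac{1}{1793921}\right) = \frac{4839216}{9118367} \left(- \frac{1}{1793921}\right) = - \frac{4839216}{16357630047007}$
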